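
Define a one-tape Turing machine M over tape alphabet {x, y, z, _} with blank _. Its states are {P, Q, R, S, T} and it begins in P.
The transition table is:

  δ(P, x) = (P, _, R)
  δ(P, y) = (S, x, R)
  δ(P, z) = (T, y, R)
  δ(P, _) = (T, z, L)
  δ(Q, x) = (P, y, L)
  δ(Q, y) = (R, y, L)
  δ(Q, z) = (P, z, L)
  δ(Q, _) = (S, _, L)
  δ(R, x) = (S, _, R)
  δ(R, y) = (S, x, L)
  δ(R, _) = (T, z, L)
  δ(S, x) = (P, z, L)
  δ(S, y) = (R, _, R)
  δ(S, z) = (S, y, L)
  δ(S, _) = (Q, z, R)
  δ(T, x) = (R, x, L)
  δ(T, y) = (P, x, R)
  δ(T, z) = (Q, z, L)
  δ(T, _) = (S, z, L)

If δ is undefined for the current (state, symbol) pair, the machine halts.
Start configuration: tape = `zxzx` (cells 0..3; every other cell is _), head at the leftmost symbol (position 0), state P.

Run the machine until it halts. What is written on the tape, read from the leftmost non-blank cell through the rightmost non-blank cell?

P | _[z]xzx_   read z → write y, move R, go to T
T | _y[x]zx_   read x → write x, move L, go to R
R | _[y]xzx_   read y → write x, move L, go to S
S | [_]xxzx_   read _ → write z, move R, go to Q
Q | z[x]xzx_   read x → write y, move L, go to P
P | [z]yxzx_   read z → write y, move R, go to T
T | y[y]xzx_   read y → write x, move R, go to P
P | yx[x]zx_   read x → write _, move R, go to P
P | yx_[z]x_   read z → write y, move R, go to T
T | yx_y[x]_   read x → write x, move L, go to R
R | yx_[y]x_   read y → write x, move L, go to S
S | yx[_]xx_   read _ → write z, move R, go to Q
Q | yxz[x]x_   read x → write y, move L, go to P
P | yx[z]yx_   read z → write y, move R, go to T
T | yxy[y]x_   read y → write x, move R, go to P
P | yxyx[x]_   read x → write _, move R, go to P
P | yxyx_[_]   read _ → write z, move L, go to T
T | yxyx[_]z   read _ → write z, move L, go to S
S | yxy[x]zz   read x → write z, move L, go to P
P | yx[y]zzz   read y → write x, move R, go to S
S | yxx[z]zz   read z → write y, move L, go to S
S | yx[x]yzz   read x → write z, move L, go to P
P | y[x]zyzz   read x → write _, move R, go to P
P | y_[z]yzz   read z → write y, move R, go to T
T | y_y[y]zz   read y → write x, move R, go to P
P | y_yx[z]z   read z → write y, move R, go to T
T | y_yxy[z]   read z → write z, move L, go to Q
Q | y_yx[y]z   read y → write y, move L, go to R
R | y_y[x]yz   read x → write _, move R, go to S
S | y_y_[y]z   read y → write _, move R, go to R
R | y_y__[z]
The non-blank tape span at halt is y_y__z.

y_y__z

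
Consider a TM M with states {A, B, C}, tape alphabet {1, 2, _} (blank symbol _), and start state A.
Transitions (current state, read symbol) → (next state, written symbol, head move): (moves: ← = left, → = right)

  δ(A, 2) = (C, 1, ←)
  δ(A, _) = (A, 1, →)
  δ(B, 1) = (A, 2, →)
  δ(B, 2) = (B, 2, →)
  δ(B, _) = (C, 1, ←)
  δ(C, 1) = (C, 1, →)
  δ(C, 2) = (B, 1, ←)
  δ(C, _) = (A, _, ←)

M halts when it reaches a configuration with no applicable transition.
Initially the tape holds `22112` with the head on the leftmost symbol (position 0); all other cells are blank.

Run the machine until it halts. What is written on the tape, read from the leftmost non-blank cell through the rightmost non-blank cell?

state=A head=0 tape=__[2]2112   (A,2)→(C,1,←)
state=C head=-1 tape=_[_]12112   (C,_)→(A,_,←)
state=A head=-2 tape=[_]_12112   (A,_)→(A,1,→)
state=A head=-1 tape=1[_]12112   (A,_)→(A,1,→)
state=A head=0 tape=11[1]2112
The non-blank tape span at halt is 1112112.

1112112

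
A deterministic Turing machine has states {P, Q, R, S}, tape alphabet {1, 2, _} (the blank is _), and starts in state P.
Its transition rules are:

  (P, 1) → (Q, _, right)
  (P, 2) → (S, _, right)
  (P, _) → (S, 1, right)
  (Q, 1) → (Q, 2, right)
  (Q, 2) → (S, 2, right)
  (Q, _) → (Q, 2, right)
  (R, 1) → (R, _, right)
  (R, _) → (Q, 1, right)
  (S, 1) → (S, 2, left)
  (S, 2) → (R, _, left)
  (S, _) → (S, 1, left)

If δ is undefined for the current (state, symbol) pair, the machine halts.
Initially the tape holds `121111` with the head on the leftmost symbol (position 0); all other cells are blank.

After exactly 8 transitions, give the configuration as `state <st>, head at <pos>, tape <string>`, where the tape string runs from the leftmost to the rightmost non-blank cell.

P | [1]21111   read 1 → write _, move right, go to Q
Q | _[2]1111   read 2 → write 2, move right, go to S
S | _2[1]111   read 1 → write 2, move left, go to S
S | _[2]2111   read 2 → write _, move left, go to R
R | [_]_2111   read _ → write 1, move right, go to Q
Q | 1[_]2111   read _ → write 2, move right, go to Q
Q | 12[2]111   read 2 → write 2, move right, go to S
S | 122[1]11   read 1 → write 2, move left, go to S
S | 12[2]211
After 8 steps: state S, head at 2, tape 122211.

state S, head at 2, tape 122211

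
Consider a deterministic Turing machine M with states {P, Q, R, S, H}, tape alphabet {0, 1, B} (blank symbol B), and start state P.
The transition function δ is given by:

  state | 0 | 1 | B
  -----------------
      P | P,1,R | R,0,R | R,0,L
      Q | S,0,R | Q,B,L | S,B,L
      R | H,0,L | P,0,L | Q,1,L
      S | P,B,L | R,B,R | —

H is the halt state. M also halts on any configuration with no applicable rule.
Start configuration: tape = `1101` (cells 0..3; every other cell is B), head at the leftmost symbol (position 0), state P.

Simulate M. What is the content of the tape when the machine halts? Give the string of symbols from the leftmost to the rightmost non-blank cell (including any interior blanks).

state=P head=0 tape=BBBB[1]101BB   (P,1)→(R,0,R)
state=R head=1 tape=BBBB0[1]01BB   (R,1)→(P,0,L)
state=P head=0 tape=BBBB[0]001BB   (P,0)→(P,1,R)
state=P head=1 tape=BBBB1[0]01BB   (P,0)→(P,1,R)
state=P head=2 tape=BBBB11[0]1BB   (P,0)→(P,1,R)
state=P head=3 tape=BBBB111[1]BB   (P,1)→(R,0,R)
state=R head=4 tape=BBBB1110[B]B   (R,B)→(Q,1,L)
state=Q head=3 tape=BBBB111[0]1B   (Q,0)→(S,0,R)
state=S head=4 tape=BBBB1110[1]B   (S,1)→(R,B,R)
state=R head=5 tape=BBBB1110B[B]   (R,B)→(Q,1,L)
state=Q head=4 tape=BBBB1110[B]1   (Q,B)→(S,B,L)
state=S head=3 tape=BBBB111[0]B1   (S,0)→(P,B,L)
state=P head=2 tape=BBBB11[1]BB1   (P,1)→(R,0,R)
state=R head=3 tape=BBBB110[B]B1   (R,B)→(Q,1,L)
state=Q head=2 tape=BBBB11[0]1B1   (Q,0)→(S,0,R)
state=S head=3 tape=BBBB110[1]B1   (S,1)→(R,B,R)
state=R head=4 tape=BBBB110B[B]1   (R,B)→(Q,1,L)
state=Q head=3 tape=BBBB110[B]11   (Q,B)→(S,B,L)
state=S head=2 tape=BBBB11[0]B11   (S,0)→(P,B,L)
state=P head=1 tape=BBBB1[1]BB11   (P,1)→(R,0,R)
state=R head=2 tape=BBBB10[B]B11   (R,B)→(Q,1,L)
state=Q head=1 tape=BBBB1[0]1B11   (Q,0)→(S,0,R)
state=S head=2 tape=BBBB10[1]B11   (S,1)→(R,B,R)
state=R head=3 tape=BBBB10B[B]11   (R,B)→(Q,1,L)
state=Q head=2 tape=BBBB10[B]111   (Q,B)→(S,B,L)
state=S head=1 tape=BBBB1[0]B111   (S,0)→(P,B,L)
state=P head=0 tape=BBBB[1]BB111   (P,1)→(R,0,R)
state=R head=1 tape=BBBB0[B]B111   (R,B)→(Q,1,L)
state=Q head=0 tape=BBBB[0]1B111   (Q,0)→(S,0,R)
state=S head=1 tape=BBBB0[1]B111   (S,1)→(R,B,R)
state=R head=2 tape=BBBB0B[B]111   (R,B)→(Q,1,L)
state=Q head=1 tape=BBBB0[B]1111   (Q,B)→(S,B,L)
state=S head=0 tape=BBBB[0]B1111   (S,0)→(P,B,L)
state=P head=-1 tape=BBB[B]BB1111   (P,B)→(R,0,L)
state=R head=-2 tape=BB[B]0BB1111   (R,B)→(Q,1,L)
state=Q head=-3 tape=B[B]10BB1111   (Q,B)→(S,B,L)
state=S head=-4 tape=[B]B10BB1111
The non-blank tape span at halt is 10BB1111.

10BB1111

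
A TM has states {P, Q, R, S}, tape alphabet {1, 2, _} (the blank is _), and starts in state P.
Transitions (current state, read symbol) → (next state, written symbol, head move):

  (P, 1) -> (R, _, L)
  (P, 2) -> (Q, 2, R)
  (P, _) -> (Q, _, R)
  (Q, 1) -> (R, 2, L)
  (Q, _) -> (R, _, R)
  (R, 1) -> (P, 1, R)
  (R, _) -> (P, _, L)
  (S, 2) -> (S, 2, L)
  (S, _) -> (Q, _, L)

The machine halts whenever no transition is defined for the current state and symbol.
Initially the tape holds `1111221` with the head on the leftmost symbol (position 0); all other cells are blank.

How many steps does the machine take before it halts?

state=P head=0 tape=__[1]111221   (P,1)→(R,_,L)
state=R head=-1 tape=_[_]_111221   (R,_)→(P,_,L)
state=P head=-2 tape=[_]__111221   (P,_)→(Q,_,R)
state=Q head=-1 tape=_[_]_111221   (Q,_)→(R,_,R)
state=R head=0 tape=__[_]111221   (R,_)→(P,_,L)
state=P head=-1 tape=_[_]_111221   (P,_)→(Q,_,R)
state=Q head=0 tape=__[_]111221   (Q,_)→(R,_,R)
state=R head=1 tape=___[1]11221   (R,1)→(P,1,R)
state=P head=2 tape=___1[1]1221   (P,1)→(R,_,L)
state=R head=1 tape=___[1]_1221   (R,1)→(P,1,R)
state=P head=2 tape=___1[_]1221   (P,_)→(Q,_,R)
state=Q head=3 tape=___1_[1]221   (Q,1)→(R,2,L)
state=R head=2 tape=___1[_]2221   (R,_)→(P,_,L)
state=P head=1 tape=___[1]_2221   (P,1)→(R,_,L)
state=R head=0 tape=__[_]__2221   (R,_)→(P,_,L)
state=P head=-1 tape=_[_]___2221   (P,_)→(Q,_,R)
state=Q head=0 tape=__[_]__2221   (Q,_)→(R,_,R)
state=R head=1 tape=___[_]_2221   (R,_)→(P,_,L)
state=P head=0 tape=__[_]__2221   (P,_)→(Q,_,R)
state=Q head=1 tape=___[_]_2221   (Q,_)→(R,_,R)
state=R head=2 tape=____[_]2221   (R,_)→(P,_,L)
state=P head=1 tape=___[_]_2221   (P,_)→(Q,_,R)
state=Q head=2 tape=____[_]2221   (Q,_)→(R,_,R)
state=R head=3 tape=_____[2]221
M halts after 23 transitions.

23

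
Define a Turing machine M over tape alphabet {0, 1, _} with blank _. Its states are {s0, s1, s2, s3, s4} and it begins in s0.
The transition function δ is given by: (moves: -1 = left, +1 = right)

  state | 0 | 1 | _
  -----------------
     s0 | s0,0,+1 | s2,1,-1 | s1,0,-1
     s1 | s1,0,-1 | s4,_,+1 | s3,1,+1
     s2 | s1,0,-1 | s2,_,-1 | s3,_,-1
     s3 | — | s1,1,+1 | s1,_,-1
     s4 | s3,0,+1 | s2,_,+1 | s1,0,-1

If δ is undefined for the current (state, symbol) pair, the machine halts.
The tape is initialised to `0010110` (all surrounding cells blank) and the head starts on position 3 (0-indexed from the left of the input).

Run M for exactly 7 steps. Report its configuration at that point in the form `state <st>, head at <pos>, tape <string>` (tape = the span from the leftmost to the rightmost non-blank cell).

state=s0 head=3 tape=001[0]110   (s0,0)→(s0,0,+1)
state=s0 head=4 tape=0010[1]10   (s0,1)→(s2,1,-1)
state=s2 head=3 tape=001[0]110   (s2,0)→(s1,0,-1)
state=s1 head=2 tape=00[1]0110   (s1,1)→(s4,_,+1)
state=s4 head=3 tape=00_[0]110   (s4,0)→(s3,0,+1)
state=s3 head=4 tape=00_0[1]10   (s3,1)→(s1,1,+1)
state=s1 head=5 tape=00_01[1]0   (s1,1)→(s4,_,+1)
state=s4 head=6 tape=00_01_[0]
After 7 steps: state s4, head at 6, tape 00_01_0.

state s4, head at 6, tape 00_01_0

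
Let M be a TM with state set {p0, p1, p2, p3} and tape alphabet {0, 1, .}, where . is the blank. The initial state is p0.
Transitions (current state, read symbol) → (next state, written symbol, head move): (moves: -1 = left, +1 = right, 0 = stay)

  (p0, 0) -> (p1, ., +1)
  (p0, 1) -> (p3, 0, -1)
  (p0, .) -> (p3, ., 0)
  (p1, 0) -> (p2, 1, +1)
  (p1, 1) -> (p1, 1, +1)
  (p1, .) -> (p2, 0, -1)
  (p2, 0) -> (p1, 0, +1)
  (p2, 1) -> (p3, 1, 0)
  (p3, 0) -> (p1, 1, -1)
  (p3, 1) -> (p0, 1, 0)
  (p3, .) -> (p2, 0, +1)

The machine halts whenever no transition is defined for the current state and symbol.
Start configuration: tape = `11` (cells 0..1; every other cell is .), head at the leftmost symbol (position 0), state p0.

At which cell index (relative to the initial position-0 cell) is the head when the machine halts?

state=p0 head=0 tape=..[1]1..   (p0,1)→(p3,0,-1)
state=p3 head=-1 tape=.[.]01..   (p3,.)→(p2,0,+1)
state=p2 head=0 tape=.0[0]1..   (p2,0)→(p1,0,+1)
state=p1 head=1 tape=.00[1]..   (p1,1)→(p1,1,+1)
state=p1 head=2 tape=.001[.].   (p1,.)→(p2,0,-1)
state=p2 head=1 tape=.00[1]0.   (p2,1)→(p3,1,0)
state=p3 head=1 tape=.00[1]0.   (p3,1)→(p0,1,0)
state=p0 head=1 tape=.00[1]0.   (p0,1)→(p3,0,-1)
state=p3 head=0 tape=.0[0]00.   (p3,0)→(p1,1,-1)
state=p1 head=-1 tape=.[0]100.   (p1,0)→(p2,1,+1)
state=p2 head=0 tape=.1[1]00.   (p2,1)→(p3,1,0)
state=p3 head=0 tape=.1[1]00.   (p3,1)→(p0,1,0)
state=p0 head=0 tape=.1[1]00.   (p0,1)→(p3,0,-1)
state=p3 head=-1 tape=.[1]000.   (p3,1)→(p0,1,0)
state=p0 head=-1 tape=.[1]000.   (p0,1)→(p3,0,-1)
state=p3 head=-2 tape=[.]0000.   (p3,.)→(p2,0,+1)
state=p2 head=-1 tape=0[0]000.   (p2,0)→(p1,0,+1)
state=p1 head=0 tape=00[0]00.   (p1,0)→(p2,1,+1)
state=p2 head=1 tape=001[0]0.   (p2,0)→(p1,0,+1)
state=p1 head=2 tape=0010[0].   (p1,0)→(p2,1,+1)
state=p2 head=3 tape=00101[.]
At halt the head is at cell 3.

3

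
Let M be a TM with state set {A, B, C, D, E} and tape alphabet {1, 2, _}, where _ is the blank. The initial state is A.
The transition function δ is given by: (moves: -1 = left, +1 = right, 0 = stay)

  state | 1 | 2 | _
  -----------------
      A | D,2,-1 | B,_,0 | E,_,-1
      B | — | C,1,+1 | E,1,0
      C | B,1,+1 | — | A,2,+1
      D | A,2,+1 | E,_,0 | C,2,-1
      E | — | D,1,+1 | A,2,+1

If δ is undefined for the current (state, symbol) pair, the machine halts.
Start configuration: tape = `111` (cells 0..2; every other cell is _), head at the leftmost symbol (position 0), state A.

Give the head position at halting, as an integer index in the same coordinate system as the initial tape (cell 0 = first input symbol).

state=A head=0 tape=__[1]11   (A,1)→(D,2,-1)
state=D head=-1 tape=_[_]211   (D,_)→(C,2,-1)
state=C head=-2 tape=[_]2211   (C,_)→(A,2,+1)
state=A head=-1 tape=2[2]211   (A,2)→(B,_,0)
state=B head=-1 tape=2[_]211   (B,_)→(E,1,0)
state=E head=-1 tape=2[1]211
At halt the head is at cell -1.

-1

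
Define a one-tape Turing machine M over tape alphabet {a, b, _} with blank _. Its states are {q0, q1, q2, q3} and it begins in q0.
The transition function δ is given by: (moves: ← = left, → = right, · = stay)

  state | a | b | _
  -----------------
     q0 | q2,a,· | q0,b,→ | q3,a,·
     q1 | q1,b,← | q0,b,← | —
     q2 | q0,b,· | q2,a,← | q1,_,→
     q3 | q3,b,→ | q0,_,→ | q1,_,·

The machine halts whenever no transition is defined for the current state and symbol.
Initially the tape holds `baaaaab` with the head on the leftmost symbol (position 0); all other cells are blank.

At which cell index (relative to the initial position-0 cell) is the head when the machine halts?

8

q0 | [b]aaaaab__   read b → write b, move →, go to q0
q0 | b[a]aaaab__   read a → write a, move ·, go to q2
q2 | b[a]aaaab__   read a → write b, move ·, go to q0
q0 | b[b]aaaab__   read b → write b, move →, go to q0
q0 | bb[a]aaab__   read a → write a, move ·, go to q2
q2 | bb[a]aaab__   read a → write b, move ·, go to q0
q0 | bb[b]aaab__   read b → write b, move →, go to q0
q0 | bbb[a]aab__   read a → write a, move ·, go to q2
q2 | bbb[a]aab__   read a → write b, move ·, go to q0
q0 | bbb[b]aab__   read b → write b, move →, go to q0
q0 | bbbb[a]ab__   read a → write a, move ·, go to q2
q2 | bbbb[a]ab__   read a → write b, move ·, go to q0
q0 | bbbb[b]ab__   read b → write b, move →, go to q0
q0 | bbbbb[a]b__   read a → write a, move ·, go to q2
q2 | bbbbb[a]b__   read a → write b, move ·, go to q0
q0 | bbbbb[b]b__   read b → write b, move →, go to q0
q0 | bbbbbb[b]__   read b → write b, move →, go to q0
q0 | bbbbbbb[_]_   read _ → write a, move ·, go to q3
q3 | bbbbbbb[a]_   read a → write b, move →, go to q3
q3 | bbbbbbbb[_]   read _ → write _, move ·, go to q1
q1 | bbbbbbbb[_]
At halt the head is at cell 8.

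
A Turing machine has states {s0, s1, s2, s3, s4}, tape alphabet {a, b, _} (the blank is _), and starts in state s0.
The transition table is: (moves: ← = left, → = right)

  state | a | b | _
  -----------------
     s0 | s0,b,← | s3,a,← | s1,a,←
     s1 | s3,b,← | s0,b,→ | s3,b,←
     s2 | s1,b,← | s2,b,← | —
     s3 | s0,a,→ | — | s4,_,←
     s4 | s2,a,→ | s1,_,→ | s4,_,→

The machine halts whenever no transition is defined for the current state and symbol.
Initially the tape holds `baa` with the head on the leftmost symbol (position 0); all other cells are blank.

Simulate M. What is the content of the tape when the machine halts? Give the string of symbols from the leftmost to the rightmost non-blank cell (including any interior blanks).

ba

state=s0 head=0 tape=__[b]aa   (s0,b)→(s3,a,←)
state=s3 head=-1 tape=_[_]aaa   (s3,_)→(s4,_,←)
state=s4 head=-2 tape=[_]_aaa   (s4,_)→(s4,_,→)
state=s4 head=-1 tape=_[_]aaa   (s4,_)→(s4,_,→)
state=s4 head=0 tape=__[a]aa   (s4,a)→(s2,a,→)
state=s2 head=1 tape=__a[a]a   (s2,a)→(s1,b,←)
state=s1 head=0 tape=__[a]ba   (s1,a)→(s3,b,←)
state=s3 head=-1 tape=_[_]bba   (s3,_)→(s4,_,←)
state=s4 head=-2 tape=[_]_bba   (s4,_)→(s4,_,→)
state=s4 head=-1 tape=_[_]bba   (s4,_)→(s4,_,→)
state=s4 head=0 tape=__[b]ba   (s4,b)→(s1,_,→)
state=s1 head=1 tape=___[b]a   (s1,b)→(s0,b,→)
state=s0 head=2 tape=___b[a]   (s0,a)→(s0,b,←)
state=s0 head=1 tape=___[b]b   (s0,b)→(s3,a,←)
state=s3 head=0 tape=__[_]ab   (s3,_)→(s4,_,←)
state=s4 head=-1 tape=_[_]_ab   (s4,_)→(s4,_,→)
state=s4 head=0 tape=__[_]ab   (s4,_)→(s4,_,→)
state=s4 head=1 tape=___[a]b   (s4,a)→(s2,a,→)
state=s2 head=2 tape=___a[b]   (s2,b)→(s2,b,←)
state=s2 head=1 tape=___[a]b   (s2,a)→(s1,b,←)
state=s1 head=0 tape=__[_]bb   (s1,_)→(s3,b,←)
state=s3 head=-1 tape=_[_]bbb   (s3,_)→(s4,_,←)
state=s4 head=-2 tape=[_]_bbb   (s4,_)→(s4,_,→)
state=s4 head=-1 tape=_[_]bbb   (s4,_)→(s4,_,→)
state=s4 head=0 tape=__[b]bb   (s4,b)→(s1,_,→)
state=s1 head=1 tape=___[b]b   (s1,b)→(s0,b,→)
state=s0 head=2 tape=___b[b]   (s0,b)→(s3,a,←)
state=s3 head=1 tape=___[b]a
The non-blank tape span at halt is ba.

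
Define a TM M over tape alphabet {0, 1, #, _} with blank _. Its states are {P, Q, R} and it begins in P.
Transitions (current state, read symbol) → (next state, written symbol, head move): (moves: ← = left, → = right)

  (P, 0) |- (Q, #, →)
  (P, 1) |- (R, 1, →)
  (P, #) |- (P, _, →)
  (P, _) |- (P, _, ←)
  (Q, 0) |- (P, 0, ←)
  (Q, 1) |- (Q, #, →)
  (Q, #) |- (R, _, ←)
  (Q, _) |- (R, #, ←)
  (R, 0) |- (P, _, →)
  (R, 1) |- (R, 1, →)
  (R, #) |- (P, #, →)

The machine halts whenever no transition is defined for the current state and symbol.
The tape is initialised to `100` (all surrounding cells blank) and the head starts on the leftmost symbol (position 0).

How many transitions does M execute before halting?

13

state=P head=0 tape=[1]00__   (P,1)→(R,1,→)
state=R head=1 tape=1[0]0__   (R,0)→(P,_,→)
state=P head=2 tape=1_[0]__   (P,0)→(Q,#,→)
state=Q head=3 tape=1_#[_]_   (Q,_)→(R,#,←)
state=R head=2 tape=1_[#]#_   (R,#)→(P,#,→)
state=P head=3 tape=1_#[#]_   (P,#)→(P,_,→)
state=P head=4 tape=1_#_[_]   (P,_)→(P,_,←)
state=P head=3 tape=1_#[_]_   (P,_)→(P,_,←)
state=P head=2 tape=1_[#]__   (P,#)→(P,_,→)
state=P head=3 tape=1__[_]_   (P,_)→(P,_,←)
state=P head=2 tape=1_[_]__   (P,_)→(P,_,←)
state=P head=1 tape=1[_]___   (P,_)→(P,_,←)
state=P head=0 tape=[1]____   (P,1)→(R,1,→)
state=R head=1 tape=1[_]___
M halts after 13 transitions.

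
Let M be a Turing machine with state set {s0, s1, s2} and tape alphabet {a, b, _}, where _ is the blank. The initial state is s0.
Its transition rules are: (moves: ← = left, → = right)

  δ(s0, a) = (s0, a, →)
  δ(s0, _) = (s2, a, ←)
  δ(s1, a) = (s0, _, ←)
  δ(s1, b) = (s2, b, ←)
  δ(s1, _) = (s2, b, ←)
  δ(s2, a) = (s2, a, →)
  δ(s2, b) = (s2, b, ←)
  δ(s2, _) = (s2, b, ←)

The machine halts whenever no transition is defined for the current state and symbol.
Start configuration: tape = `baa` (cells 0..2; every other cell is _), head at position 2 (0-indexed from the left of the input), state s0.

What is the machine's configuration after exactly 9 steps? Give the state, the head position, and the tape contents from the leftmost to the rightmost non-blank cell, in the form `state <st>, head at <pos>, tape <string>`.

s0 | ba[a]__   read a → write a, move →, go to s0
s0 | baa[_]_   read _ → write a, move ←, go to s2
s2 | ba[a]a_   read a → write a, move →, go to s2
s2 | baa[a]_   read a → write a, move →, go to s2
s2 | baaa[_]   read _ → write b, move ←, go to s2
s2 | baa[a]b   read a → write a, move →, go to s2
s2 | baaa[b]   read b → write b, move ←, go to s2
s2 | baa[a]b   read a → write a, move →, go to s2
s2 | baaa[b]   read b → write b, move ←, go to s2
s2 | baa[a]b
After 9 steps: state s2, head at 3, tape baaab.

state s2, head at 3, tape baaab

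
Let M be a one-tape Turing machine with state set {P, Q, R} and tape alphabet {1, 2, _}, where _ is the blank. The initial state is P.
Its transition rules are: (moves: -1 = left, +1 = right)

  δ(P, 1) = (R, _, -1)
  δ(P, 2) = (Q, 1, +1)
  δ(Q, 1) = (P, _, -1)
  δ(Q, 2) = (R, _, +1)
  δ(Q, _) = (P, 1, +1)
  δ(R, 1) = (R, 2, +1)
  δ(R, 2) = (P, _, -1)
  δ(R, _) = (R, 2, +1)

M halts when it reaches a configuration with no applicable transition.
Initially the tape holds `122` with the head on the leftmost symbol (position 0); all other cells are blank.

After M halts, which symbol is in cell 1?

1

P | _[1]22__   read 1 → write _, move -1, go to R
R | [_]_22__   read _ → write 2, move +1, go to R
R | 2[_]22__   read _ → write 2, move +1, go to R
R | 22[2]2__   read 2 → write _, move -1, go to P
P | 2[2]_2__   read 2 → write 1, move +1, go to Q
Q | 21[_]2__   read _ → write 1, move +1, go to P
P | 211[2]__   read 2 → write 1, move +1, go to Q
Q | 2111[_]_   read _ → write 1, move +1, go to P
P | 21111[_]
Cell 1 holds 1 when M halts.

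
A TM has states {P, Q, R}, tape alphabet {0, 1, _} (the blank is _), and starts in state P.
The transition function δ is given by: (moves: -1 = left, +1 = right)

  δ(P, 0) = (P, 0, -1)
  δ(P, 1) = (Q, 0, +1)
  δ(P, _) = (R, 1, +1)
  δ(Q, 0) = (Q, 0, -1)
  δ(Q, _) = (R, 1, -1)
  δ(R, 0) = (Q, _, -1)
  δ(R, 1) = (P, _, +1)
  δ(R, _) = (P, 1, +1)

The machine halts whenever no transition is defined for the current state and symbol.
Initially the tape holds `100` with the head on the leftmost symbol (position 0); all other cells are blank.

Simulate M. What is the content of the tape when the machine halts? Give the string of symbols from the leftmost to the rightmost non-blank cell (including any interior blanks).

10000

state=P head=0 tape=__[1]00   (P,1)→(Q,0,+1)
state=Q head=1 tape=__0[0]0   (Q,0)→(Q,0,-1)
state=Q head=0 tape=__[0]00   (Q,0)→(Q,0,-1)
state=Q head=-1 tape=_[_]000   (Q,_)→(R,1,-1)
state=R head=-2 tape=[_]1000   (R,_)→(P,1,+1)
state=P head=-1 tape=1[1]000   (P,1)→(Q,0,+1)
state=Q head=0 tape=10[0]00   (Q,0)→(Q,0,-1)
state=Q head=-1 tape=1[0]000   (Q,0)→(Q,0,-1)
state=Q head=-2 tape=[1]0000
The non-blank tape span at halt is 10000.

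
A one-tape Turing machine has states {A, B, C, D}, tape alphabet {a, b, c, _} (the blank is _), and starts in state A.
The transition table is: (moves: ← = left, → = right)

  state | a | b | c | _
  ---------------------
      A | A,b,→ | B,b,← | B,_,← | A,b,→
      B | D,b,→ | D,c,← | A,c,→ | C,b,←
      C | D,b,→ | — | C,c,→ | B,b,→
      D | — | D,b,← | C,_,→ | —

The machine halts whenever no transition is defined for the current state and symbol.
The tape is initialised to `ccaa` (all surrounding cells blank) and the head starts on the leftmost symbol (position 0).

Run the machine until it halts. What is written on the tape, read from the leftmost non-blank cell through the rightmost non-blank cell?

A | ___[c]caa   read c → write _, move ←, go to B
B | __[_]_caa   read _ → write b, move ←, go to C
C | _[_]b_caa   read _ → write b, move →, go to B
B | _b[b]_caa   read b → write c, move ←, go to D
D | _[b]c_caa   read b → write b, move ←, go to D
D | [_]bc_caa
The non-blank tape span at halt is bc_caa.

bc_caa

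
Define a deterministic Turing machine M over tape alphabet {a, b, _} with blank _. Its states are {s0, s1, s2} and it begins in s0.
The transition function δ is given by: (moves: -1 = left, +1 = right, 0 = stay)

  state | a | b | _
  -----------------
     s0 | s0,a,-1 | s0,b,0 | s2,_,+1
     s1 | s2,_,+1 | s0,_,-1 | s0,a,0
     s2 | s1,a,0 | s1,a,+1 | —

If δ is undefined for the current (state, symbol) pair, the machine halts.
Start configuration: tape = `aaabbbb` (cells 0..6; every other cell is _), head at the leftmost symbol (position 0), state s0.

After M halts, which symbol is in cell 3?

state=s0 head=0 tape=_[a]aabbbb   (s0,a)→(s0,a,-1)
state=s0 head=-1 tape=[_]aaabbbb   (s0,_)→(s2,_,+1)
state=s2 head=0 tape=_[a]aabbbb   (s2,a)→(s1,a,0)
state=s1 head=0 tape=_[a]aabbbb   (s1,a)→(s2,_,+1)
state=s2 head=1 tape=__[a]abbbb   (s2,a)→(s1,a,0)
state=s1 head=1 tape=__[a]abbbb   (s1,a)→(s2,_,+1)
state=s2 head=2 tape=___[a]bbbb   (s2,a)→(s1,a,0)
state=s1 head=2 tape=___[a]bbbb   (s1,a)→(s2,_,+1)
state=s2 head=3 tape=____[b]bbb   (s2,b)→(s1,a,+1)
state=s1 head=4 tape=____a[b]bb   (s1,b)→(s0,_,-1)
state=s0 head=3 tape=____[a]_bb   (s0,a)→(s0,a,-1)
state=s0 head=2 tape=___[_]a_bb   (s0,_)→(s2,_,+1)
state=s2 head=3 tape=____[a]_bb   (s2,a)→(s1,a,0)
state=s1 head=3 tape=____[a]_bb   (s1,a)→(s2,_,+1)
state=s2 head=4 tape=_____[_]bb
Cell 3 holds _ when M halts.

_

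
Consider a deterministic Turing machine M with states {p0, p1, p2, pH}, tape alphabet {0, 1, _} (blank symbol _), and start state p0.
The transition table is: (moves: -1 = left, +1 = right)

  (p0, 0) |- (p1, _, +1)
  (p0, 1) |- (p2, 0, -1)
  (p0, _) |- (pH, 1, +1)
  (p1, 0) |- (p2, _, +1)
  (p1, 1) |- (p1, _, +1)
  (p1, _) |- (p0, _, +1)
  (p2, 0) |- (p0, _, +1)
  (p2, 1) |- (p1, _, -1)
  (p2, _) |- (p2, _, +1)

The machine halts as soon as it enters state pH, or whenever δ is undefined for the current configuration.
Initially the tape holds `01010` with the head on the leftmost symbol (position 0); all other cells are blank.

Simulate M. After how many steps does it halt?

state=p0 head=0 tape=[0]1010   (p0,0)→(p1,_,+1)
state=p1 head=1 tape=_[1]010   (p1,1)→(p1,_,+1)
state=p1 head=2 tape=__[0]10   (p1,0)→(p2,_,+1)
state=p2 head=3 tape=___[1]0   (p2,1)→(p1,_,-1)
state=p1 head=2 tape=__[_]_0   (p1,_)→(p0,_,+1)
state=p0 head=3 tape=___[_]0   (p0,_)→(pH,1,+1)
state=pH head=4 tape=___1[0]
M halts after 6 transitions.

6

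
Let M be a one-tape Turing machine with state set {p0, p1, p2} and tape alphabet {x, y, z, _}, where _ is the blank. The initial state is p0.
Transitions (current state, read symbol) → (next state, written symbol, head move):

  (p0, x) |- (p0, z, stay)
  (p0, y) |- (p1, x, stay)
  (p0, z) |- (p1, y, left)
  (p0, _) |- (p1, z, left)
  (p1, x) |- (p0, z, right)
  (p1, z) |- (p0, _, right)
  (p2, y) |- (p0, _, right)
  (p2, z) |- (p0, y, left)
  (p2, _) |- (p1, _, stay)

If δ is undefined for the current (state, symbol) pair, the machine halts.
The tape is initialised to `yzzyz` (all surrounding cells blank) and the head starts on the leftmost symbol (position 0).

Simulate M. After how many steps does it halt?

19

p0 | [y]zzyz_   read y → write x, move stay, go to p1
p1 | [x]zzyz_   read x → write z, move right, go to p0
p0 | z[z]zyz_   read z → write y, move left, go to p1
p1 | [z]yzyz_   read z → write _, move right, go to p0
p0 | _[y]zyz_   read y → write x, move stay, go to p1
p1 | _[x]zyz_   read x → write z, move right, go to p0
p0 | _z[z]yz_   read z → write y, move left, go to p1
p1 | _[z]yyz_   read z → write _, move right, go to p0
p0 | __[y]yz_   read y → write x, move stay, go to p1
p1 | __[x]yz_   read x → write z, move right, go to p0
p0 | __z[y]z_   read y → write x, move stay, go to p1
p1 | __z[x]z_   read x → write z, move right, go to p0
p0 | __zz[z]_   read z → write y, move left, go to p1
p1 | __z[z]y_   read z → write _, move right, go to p0
p0 | __z_[y]_   read y → write x, move stay, go to p1
p1 | __z_[x]_   read x → write z, move right, go to p0
p0 | __z_z[_]   read _ → write z, move left, go to p1
p1 | __z_[z]z   read z → write _, move right, go to p0
p0 | __z__[z]   read z → write y, move left, go to p1
p1 | __z_[_]y
M halts after 19 transitions.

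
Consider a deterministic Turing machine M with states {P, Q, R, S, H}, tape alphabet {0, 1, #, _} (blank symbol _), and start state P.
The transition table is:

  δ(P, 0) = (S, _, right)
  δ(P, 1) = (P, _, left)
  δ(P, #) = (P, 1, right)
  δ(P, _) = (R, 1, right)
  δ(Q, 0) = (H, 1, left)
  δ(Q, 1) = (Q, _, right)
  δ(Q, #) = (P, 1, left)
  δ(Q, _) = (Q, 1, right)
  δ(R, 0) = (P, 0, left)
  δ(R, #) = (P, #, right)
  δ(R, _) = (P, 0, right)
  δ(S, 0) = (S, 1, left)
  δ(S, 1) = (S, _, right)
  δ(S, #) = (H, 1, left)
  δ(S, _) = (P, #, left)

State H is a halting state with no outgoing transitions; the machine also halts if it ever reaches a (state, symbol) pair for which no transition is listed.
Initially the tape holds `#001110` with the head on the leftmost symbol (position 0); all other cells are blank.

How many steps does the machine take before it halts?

P | _[#]001110   read # → write 1, move right, go to P
P | _1[0]01110   read 0 → write _, move right, go to S
S | _1_[0]1110   read 0 → write 1, move left, go to S
S | _1[_]11110   read _ → write #, move left, go to P
P | _[1]#11110   read 1 → write _, move left, go to P
P | [_]_#11110   read _ → write 1, move right, go to R
R | 1[_]#11110   read _ → write 0, move right, go to P
P | 10[#]11110   read # → write 1, move right, go to P
P | 101[1]1110   read 1 → write _, move left, go to P
P | 10[1]_1110   read 1 → write _, move left, go to P
P | 1[0]__1110   read 0 → write _, move right, go to S
S | 1_[_]_1110   read _ → write #, move left, go to P
P | 1[_]#_1110   read _ → write 1, move right, go to R
R | 11[#]_1110   read # → write #, move right, go to P
P | 11#[_]1110   read _ → write 1, move right, go to R
R | 11#1[1]110
M halts after 15 transitions.

15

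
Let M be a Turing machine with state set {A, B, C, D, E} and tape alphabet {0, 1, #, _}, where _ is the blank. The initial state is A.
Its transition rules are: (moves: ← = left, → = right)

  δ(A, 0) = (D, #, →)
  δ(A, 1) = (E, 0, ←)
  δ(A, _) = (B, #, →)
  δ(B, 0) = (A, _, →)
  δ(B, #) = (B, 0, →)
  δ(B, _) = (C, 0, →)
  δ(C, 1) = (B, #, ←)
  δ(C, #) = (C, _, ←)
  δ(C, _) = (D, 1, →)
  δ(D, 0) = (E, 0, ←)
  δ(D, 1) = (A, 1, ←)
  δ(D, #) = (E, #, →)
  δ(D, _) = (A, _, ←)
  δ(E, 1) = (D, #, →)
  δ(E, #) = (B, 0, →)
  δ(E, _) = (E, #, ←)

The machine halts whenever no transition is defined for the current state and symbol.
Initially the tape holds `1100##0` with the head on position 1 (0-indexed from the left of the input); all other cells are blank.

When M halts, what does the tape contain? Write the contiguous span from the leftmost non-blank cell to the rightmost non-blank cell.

A | 1[1]00##0   read 1 → write 0, move ←, go to E
E | [1]000##0   read 1 → write #, move →, go to D
D | #[0]00##0   read 0 → write 0, move ←, go to E
E | [#]000##0   read # → write 0, move →, go to B
B | 0[0]00##0   read 0 → write _, move →, go to A
A | 0_[0]0##0   read 0 → write #, move →, go to D
D | 0_#[0]##0   read 0 → write 0, move ←, go to E
E | 0_[#]0##0   read # → write 0, move →, go to B
B | 0_0[0]##0   read 0 → write _, move →, go to A
A | 0_0_[#]#0
The non-blank tape span at halt is 0_0_##0.

0_0_##0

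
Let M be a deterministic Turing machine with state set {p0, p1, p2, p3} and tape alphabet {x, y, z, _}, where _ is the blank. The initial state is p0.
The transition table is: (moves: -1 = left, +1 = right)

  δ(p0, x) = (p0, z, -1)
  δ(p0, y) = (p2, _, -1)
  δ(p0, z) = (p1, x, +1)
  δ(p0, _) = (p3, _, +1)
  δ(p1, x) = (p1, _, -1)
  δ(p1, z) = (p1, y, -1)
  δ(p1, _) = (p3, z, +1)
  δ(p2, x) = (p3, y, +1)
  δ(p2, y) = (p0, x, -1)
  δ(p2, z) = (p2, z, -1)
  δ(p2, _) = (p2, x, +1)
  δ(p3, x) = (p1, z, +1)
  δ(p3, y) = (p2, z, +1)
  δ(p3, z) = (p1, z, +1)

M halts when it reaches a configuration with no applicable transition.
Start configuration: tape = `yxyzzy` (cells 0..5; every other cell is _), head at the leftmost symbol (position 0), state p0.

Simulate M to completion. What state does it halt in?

p1

state=p0 head=0 tape=___[y]xyzzy   (p0,y)→(p2,_,-1)
state=p2 head=-1 tape=__[_]_xyzzy   (p2,_)→(p2,x,+1)
state=p2 head=0 tape=__x[_]xyzzy   (p2,_)→(p2,x,+1)
state=p2 head=1 tape=__xx[x]yzzy   (p2,x)→(p3,y,+1)
state=p3 head=2 tape=__xxy[y]zzy   (p3,y)→(p2,z,+1)
state=p2 head=3 tape=__xxyz[z]zy   (p2,z)→(p2,z,-1)
state=p2 head=2 tape=__xxy[z]zzy   (p2,z)→(p2,z,-1)
state=p2 head=1 tape=__xx[y]zzzy   (p2,y)→(p0,x,-1)
state=p0 head=0 tape=__x[x]xzzzy   (p0,x)→(p0,z,-1)
state=p0 head=-1 tape=__[x]zxzzzy   (p0,x)→(p0,z,-1)
state=p0 head=-2 tape=_[_]zzxzzzy   (p0,_)→(p3,_,+1)
state=p3 head=-1 tape=__[z]zxzzzy   (p3,z)→(p1,z,+1)
state=p1 head=0 tape=__z[z]xzzzy   (p1,z)→(p1,y,-1)
state=p1 head=-1 tape=__[z]yxzzzy   (p1,z)→(p1,y,-1)
state=p1 head=-2 tape=_[_]yyxzzzy   (p1,_)→(p3,z,+1)
state=p3 head=-1 tape=_z[y]yxzzzy   (p3,y)→(p2,z,+1)
state=p2 head=0 tape=_zz[y]xzzzy   (p2,y)→(p0,x,-1)
state=p0 head=-1 tape=_z[z]xxzzzy   (p0,z)→(p1,x,+1)
state=p1 head=0 tape=_zx[x]xzzzy   (p1,x)→(p1,_,-1)
state=p1 head=-1 tape=_z[x]_xzzzy   (p1,x)→(p1,_,-1)
state=p1 head=-2 tape=_[z]__xzzzy   (p1,z)→(p1,y,-1)
state=p1 head=-3 tape=[_]y__xzzzy   (p1,_)→(p3,z,+1)
state=p3 head=-2 tape=z[y]__xzzzy   (p3,y)→(p2,z,+1)
state=p2 head=-1 tape=zz[_]_xzzzy   (p2,_)→(p2,x,+1)
state=p2 head=0 tape=zzx[_]xzzzy   (p2,_)→(p2,x,+1)
state=p2 head=1 tape=zzxx[x]zzzy   (p2,x)→(p3,y,+1)
state=p3 head=2 tape=zzxxy[z]zzy   (p3,z)→(p1,z,+1)
state=p1 head=3 tape=zzxxyz[z]zy   (p1,z)→(p1,y,-1)
state=p1 head=2 tape=zzxxy[z]yzy   (p1,z)→(p1,y,-1)
state=p1 head=1 tape=zzxx[y]yyzy
No transition is defined for (p1, y); M halts in state p1.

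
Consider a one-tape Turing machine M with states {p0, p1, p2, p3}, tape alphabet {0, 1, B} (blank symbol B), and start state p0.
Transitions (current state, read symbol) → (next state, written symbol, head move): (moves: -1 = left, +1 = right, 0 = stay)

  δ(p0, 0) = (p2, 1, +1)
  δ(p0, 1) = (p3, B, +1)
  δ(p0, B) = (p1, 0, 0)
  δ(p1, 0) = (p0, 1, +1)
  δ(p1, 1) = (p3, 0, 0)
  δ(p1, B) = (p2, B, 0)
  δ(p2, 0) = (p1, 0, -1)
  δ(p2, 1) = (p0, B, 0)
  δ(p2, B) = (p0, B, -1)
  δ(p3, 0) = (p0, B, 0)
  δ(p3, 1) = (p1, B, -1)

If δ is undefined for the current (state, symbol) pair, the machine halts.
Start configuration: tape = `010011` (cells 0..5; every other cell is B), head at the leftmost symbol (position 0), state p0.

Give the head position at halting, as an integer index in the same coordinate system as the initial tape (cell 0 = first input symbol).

6

state=p0 head=0 tape=[0]10011B   (p0,0)→(p2,1,+1)
state=p2 head=1 tape=1[1]0011B   (p2,1)→(p0,B,0)
state=p0 head=1 tape=1[B]0011B   (p0,B)→(p1,0,0)
state=p1 head=1 tape=1[0]0011B   (p1,0)→(p0,1,+1)
state=p0 head=2 tape=11[0]011B   (p0,0)→(p2,1,+1)
state=p2 head=3 tape=111[0]11B   (p2,0)→(p1,0,-1)
state=p1 head=2 tape=11[1]011B   (p1,1)→(p3,0,0)
state=p3 head=2 tape=11[0]011B   (p3,0)→(p0,B,0)
state=p0 head=2 tape=11[B]011B   (p0,B)→(p1,0,0)
state=p1 head=2 tape=11[0]011B   (p1,0)→(p0,1,+1)
state=p0 head=3 tape=111[0]11B   (p0,0)→(p2,1,+1)
state=p2 head=4 tape=1111[1]1B   (p2,1)→(p0,B,0)
state=p0 head=4 tape=1111[B]1B   (p0,B)→(p1,0,0)
state=p1 head=4 tape=1111[0]1B   (p1,0)→(p0,1,+1)
state=p0 head=5 tape=11111[1]B   (p0,1)→(p3,B,+1)
state=p3 head=6 tape=11111B[B]
At halt the head is at cell 6.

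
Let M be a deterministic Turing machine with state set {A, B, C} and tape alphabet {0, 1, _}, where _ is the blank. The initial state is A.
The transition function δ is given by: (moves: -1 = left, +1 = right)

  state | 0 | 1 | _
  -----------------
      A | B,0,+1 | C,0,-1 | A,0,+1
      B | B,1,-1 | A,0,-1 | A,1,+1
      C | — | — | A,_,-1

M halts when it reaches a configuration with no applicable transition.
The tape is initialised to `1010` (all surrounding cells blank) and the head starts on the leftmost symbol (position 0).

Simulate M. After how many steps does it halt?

11

A | ___[1]010   read 1 → write 0, move -1, go to C
C | __[_]0010   read _ → write _, move -1, go to A
A | _[_]_0010   read _ → write 0, move +1, go to A
A | _0[_]0010   read _ → write 0, move +1, go to A
A | _00[0]010   read 0 → write 0, move +1, go to B
B | _000[0]10   read 0 → write 1, move -1, go to B
B | _00[0]110   read 0 → write 1, move -1, go to B
B | _0[0]1110   read 0 → write 1, move -1, go to B
B | _[0]11110   read 0 → write 1, move -1, go to B
B | [_]111110   read _ → write 1, move +1, go to A
A | 1[1]11110   read 1 → write 0, move -1, go to C
C | [1]011110
M halts after 11 transitions.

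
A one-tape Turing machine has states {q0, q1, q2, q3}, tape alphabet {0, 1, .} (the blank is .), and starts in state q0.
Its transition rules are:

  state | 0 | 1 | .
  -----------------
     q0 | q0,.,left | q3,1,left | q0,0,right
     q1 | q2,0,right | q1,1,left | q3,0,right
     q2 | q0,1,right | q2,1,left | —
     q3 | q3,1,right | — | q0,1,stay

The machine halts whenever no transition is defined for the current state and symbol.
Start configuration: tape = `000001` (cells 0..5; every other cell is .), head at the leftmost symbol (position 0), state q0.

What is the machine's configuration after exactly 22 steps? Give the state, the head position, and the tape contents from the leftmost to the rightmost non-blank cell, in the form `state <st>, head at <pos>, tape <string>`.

state q0, head at 2, tape 000000.01

state=q0 head=0 tape=...[0]00001   (q0,0)→(q0,.,left)
state=q0 head=-1 tape=..[.].00001   (q0,.)→(q0,0,right)
state=q0 head=0 tape=..0[.]00001   (q0,.)→(q0,0,right)
state=q0 head=1 tape=..00[0]0001   (q0,0)→(q0,.,left)
state=q0 head=0 tape=..0[0].0001   (q0,0)→(q0,.,left)
state=q0 head=-1 tape=..[0]..0001   (q0,0)→(q0,.,left)
state=q0 head=-2 tape=.[.]...0001   (q0,.)→(q0,0,right)
state=q0 head=-1 tape=.0[.]..0001   (q0,.)→(q0,0,right)
state=q0 head=0 tape=.00[.].0001   (q0,.)→(q0,0,right)
state=q0 head=1 tape=.000[.]0001   (q0,.)→(q0,0,right)
state=q0 head=2 tape=.0000[0]001   (q0,0)→(q0,.,left)
state=q0 head=1 tape=.000[0].001   (q0,0)→(q0,.,left)
state=q0 head=0 tape=.00[0]..001   (q0,0)→(q0,.,left)
state=q0 head=-1 tape=.0[0]...001   (q0,0)→(q0,.,left)
state=q0 head=-2 tape=.[0]....001   (q0,0)→(q0,.,left)
state=q0 head=-3 tape=[.].....001   (q0,.)→(q0,0,right)
state=q0 head=-2 tape=0[.]....001   (q0,.)→(q0,0,right)
state=q0 head=-1 tape=00[.]...001   (q0,.)→(q0,0,right)
state=q0 head=0 tape=000[.]..001   (q0,.)→(q0,0,right)
state=q0 head=1 tape=0000[.].001   (q0,.)→(q0,0,right)
state=q0 head=2 tape=00000[.]001   (q0,.)→(q0,0,right)
state=q0 head=3 tape=000000[0]01   (q0,0)→(q0,.,left)
state=q0 head=2 tape=00000[0].01
After 22 steps: state q0, head at 2, tape 000000.01.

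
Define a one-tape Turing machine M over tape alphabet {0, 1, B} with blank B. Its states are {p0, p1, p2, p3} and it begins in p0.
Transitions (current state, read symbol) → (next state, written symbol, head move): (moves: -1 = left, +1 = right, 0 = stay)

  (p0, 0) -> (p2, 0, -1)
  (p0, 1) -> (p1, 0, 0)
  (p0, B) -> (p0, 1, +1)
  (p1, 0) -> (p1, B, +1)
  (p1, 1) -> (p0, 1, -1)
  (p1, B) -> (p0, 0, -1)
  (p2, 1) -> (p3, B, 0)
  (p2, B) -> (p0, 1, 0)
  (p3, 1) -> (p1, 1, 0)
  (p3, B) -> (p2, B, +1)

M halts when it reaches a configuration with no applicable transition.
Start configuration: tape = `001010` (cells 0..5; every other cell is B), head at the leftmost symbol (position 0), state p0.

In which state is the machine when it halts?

p2

state=p0 head=0 tape=B[0]01010B   (p0,0)→(p2,0,-1)
state=p2 head=-1 tape=[B]001010B   (p2,B)→(p0,1,0)
state=p0 head=-1 tape=[1]001010B   (p0,1)→(p1,0,0)
state=p1 head=-1 tape=[0]001010B   (p1,0)→(p1,B,+1)
state=p1 head=0 tape=B[0]01010B   (p1,0)→(p1,B,+1)
state=p1 head=1 tape=BB[0]1010B   (p1,0)→(p1,B,+1)
state=p1 head=2 tape=BBB[1]010B   (p1,1)→(p0,1,-1)
state=p0 head=1 tape=BB[B]1010B   (p0,B)→(p0,1,+1)
state=p0 head=2 tape=BB1[1]010B   (p0,1)→(p1,0,0)
state=p1 head=2 tape=BB1[0]010B   (p1,0)→(p1,B,+1)
state=p1 head=3 tape=BB1B[0]10B   (p1,0)→(p1,B,+1)
state=p1 head=4 tape=BB1BB[1]0B   (p1,1)→(p0,1,-1)
state=p0 head=3 tape=BB1B[B]10B   (p0,B)→(p0,1,+1)
state=p0 head=4 tape=BB1B1[1]0B   (p0,1)→(p1,0,0)
state=p1 head=4 tape=BB1B1[0]0B   (p1,0)→(p1,B,+1)
state=p1 head=5 tape=BB1B1B[0]B   (p1,0)→(p1,B,+1)
state=p1 head=6 tape=BB1B1BB[B]   (p1,B)→(p0,0,-1)
state=p0 head=5 tape=BB1B1B[B]0   (p0,B)→(p0,1,+1)
state=p0 head=6 tape=BB1B1B1[0]   (p0,0)→(p2,0,-1)
state=p2 head=5 tape=BB1B1B[1]0   (p2,1)→(p3,B,0)
state=p3 head=5 tape=BB1B1B[B]0   (p3,B)→(p2,B,+1)
state=p2 head=6 tape=BB1B1BB[0]
No transition is defined for (p2, 0); M halts in state p2.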